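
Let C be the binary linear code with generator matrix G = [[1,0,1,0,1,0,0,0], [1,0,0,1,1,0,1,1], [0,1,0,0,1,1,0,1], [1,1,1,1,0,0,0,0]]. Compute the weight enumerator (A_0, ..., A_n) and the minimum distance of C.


Weight distribution: A_0 = 1, A_3 = 4, A_4 = 5, A_5 = 4, A_6 = 2. Minimum distance d = 3.

Enumerate all 2^4 = 16 messages m ∈ F_2^4.
For each, compute codeword c = mG in F_2^8, then tally its weight.
  m = 0000 → c = 00000000, weight = 0.
  m = 1000 → c = 10101000, weight = 3.
  m = 0100 → c = 10011011, weight = 5.
  m = 1100 → c = 00110011, weight = 4.
  m = 0010 → c = 01001101, weight = 4.
  m = 1010 → c = 11100101, weight = 5.
  m = 0110 → c = 11010110, weight = 5.
  m = 1110 → c = 01111110, weight = 6.
  m = 0001 → c = 11110000, weight = 4.
  m = 1001 → c = 01011000, weight = 3.
  m = 0101 → c = 01101011, weight = 5.
  m = 1101 → c = 11000011, weight = 4.
  m = 0011 → c = 10111101, weight = 6.
  m = 1011 → c = 00010101, weight = 3.
  m = 0111 → c = 00100110, weight = 3.
  m = 1111 → c = 10001110, weight = 4.
Tally weights:
  weight 0: 1 codewords.
  weight 3: 4 codewords.
  weight 4: 5 codewords.
  weight 5: 4 codewords.
  weight 6: 2 codewords.
Minimum distance d = smallest w > 0 with A_w > 0 = 3.
Sanity: Σ A_w = 16 = 2^4 = 16 ✓.


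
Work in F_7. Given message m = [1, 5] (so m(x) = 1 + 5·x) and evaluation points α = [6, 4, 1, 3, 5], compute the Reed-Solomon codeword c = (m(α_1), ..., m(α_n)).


c = [3, 0, 6, 2, 5]

Message polynomial: m(x) = 1 + 5·x (mod 7).
For each evaluation point α_i, compute m(α_i) mod 7:
  α_1 = 6: Horner steps 5 → 3, so m(6) = 3.
  α_2 = 4: Horner steps 5 → 0, so m(4) = 0.
  α_3 = 1: Horner steps 5 → 6, so m(1) = 6.
  α_4 = 3: Horner steps 5 → 2, so m(3) = 2.
  α_5 = 5: Horner steps 5 → 5, so m(5) = 5.
Codeword c = [3, 0, 6, 2, 5] ∈ F_7^5.


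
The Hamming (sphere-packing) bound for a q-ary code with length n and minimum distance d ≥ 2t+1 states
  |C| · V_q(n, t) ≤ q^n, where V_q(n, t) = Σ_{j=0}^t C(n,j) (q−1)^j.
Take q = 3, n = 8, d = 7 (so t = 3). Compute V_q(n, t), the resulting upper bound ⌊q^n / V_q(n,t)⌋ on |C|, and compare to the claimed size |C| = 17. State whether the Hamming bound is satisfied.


V_q(n, t) = 577, q^n = 6561, Hamming bound = 11, |C| = 17 > bound (violated).

Step 1: Compute V_q(n, t) = Σ_{j=0}^3 C(n, j) (q−1)^j.
  j = 0: C(8,0)·(2)^0 = 1·1 = 1.
  j = 1: C(8,1)·(2)^1 = 8·2 = 16.
  j = 2: C(8,2)·(2)^2 = 28·4 = 112.
  j = 3: C(8,3)·(2)^3 = 56·8 = 448.
  V_q(n, t) = 1 + 16 + 112 + 448 = 577.
Step 2: q^n = 3^8 = 6561.
Step 3: Hamming bound ⌊q^n / V_q(n,t)⌋ = ⌊6561/577⌋ = 11.
Step 4: Compare |C| = 17 to 11: violated.
The claimed |C| lies above the Hamming bound, so no 3-ary code of length 8 with d ≥ 7 can have 17 codewords.


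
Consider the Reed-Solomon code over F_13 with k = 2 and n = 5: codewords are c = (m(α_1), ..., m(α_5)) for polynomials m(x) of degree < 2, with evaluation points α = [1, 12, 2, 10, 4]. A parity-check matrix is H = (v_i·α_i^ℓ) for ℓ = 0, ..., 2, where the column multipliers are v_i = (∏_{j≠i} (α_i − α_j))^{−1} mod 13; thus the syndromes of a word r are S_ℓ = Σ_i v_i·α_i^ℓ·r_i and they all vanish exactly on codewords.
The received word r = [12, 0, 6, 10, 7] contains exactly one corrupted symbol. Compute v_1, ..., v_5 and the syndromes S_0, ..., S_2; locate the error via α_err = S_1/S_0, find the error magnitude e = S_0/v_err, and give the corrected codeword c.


S = (3, 10, 3), error at position 2, error magnitude e = 2, c = [12, 11, 6, 10, 7].

Step 1: column multipliers v_i = (∏_{j≠i}(α_i − α_j))^{−1} mod 13.
  i = 1 (α = 1): (1−12)(1−2)(1−10)(1−4) = (−11)·(−1)·(−9)·(−3) = 297 ≡ 11, so v_1 = 11^{−1} = 6 (mod 13).
  i = 2 (α = 12): (12−1)(12−2)(12−10)(12−4) = 11·10·2·8 = 1760 ≡ 5, so v_2 = 5^{−1} = 8 (mod 13).
  i = 3 (α = 2): (2−1)(2−12)(2−10)(2−4) = 1·(−10)·(−8)·(−2) = −160 ≡ 9, so v_3 = 9^{−1} = 3 (mod 13).
  i = 4 (α = 10): (10−1)(10−12)(10−2)(10−4) = 9·(−2)·8·6 = −864 ≡ 7, so v_4 = 7^{−1} = 2 (mod 13).
  i = 5 (α = 4): (4−1)(4−12)(4−2)(4−10) = 3·(−8)·2·(−6) = 288 ≡ 2, so v_5 = 2^{−1} = 7 (mod 13).
  v = [6, 8, 3, 2, 7].
Step 2: syndromes of r = [12, 0, 6, 10, 7] (all sums mod 13).
  S_0 = Σ v_i r_i = 6·12 + 8·0 + 3·6 + 2·10 + 7·7 = 159 ≡ 3.
  S_1 = Σ v_i α_i r_i = 6·1·12 + 8·12·0 + 3·2·6 + 2·10·10 + 7·4·7 = 504 ≡ 10.
  α_i^2 mod 13 = [1, 1, 4, 9, 3].
  S_2 = Σ v_i α_i^2 r_i = 6·1·12 + 8·1·0 + 3·4·6 + 2·9·10 + 7·3·7 = 471 ≡ 3.
  S = (3, 10, 3) ≠ 0, so r is not a codeword (an error is present).
Step 3: locate the error. For a single error e at position i, S_ℓ = v_i·e·α_i^ℓ, so α_err = S_1/S_0.
  S_0^{−1} = 3^{−1} = 9 (mod 13), so α_err = 10·9 = 90 ≡ 12 = α_2. Error position i = 2.
  Consistency check: S_2/S_1 = 3·4 = 12 ≡ 12 = α_err ✓ (single-error assumption holds).
Step 4: error magnitude e = S_0/v_2 = S_0·∏_{j≠2}(α_2 − α_j) = 3·5 = 15 ≡ 2 (mod 13).
Step 5: correct position 2: c_2 = r_2 − e = 0 − 2 ≡ 11 (mod 13). Hence c = [12, 11, 6, 10, 7].
  Check: interpolating c through the α_i gives m(x) = 5 + 7·x (degree < 2) with m(α_i) = c_i for every i, so c is indeed a codeword.


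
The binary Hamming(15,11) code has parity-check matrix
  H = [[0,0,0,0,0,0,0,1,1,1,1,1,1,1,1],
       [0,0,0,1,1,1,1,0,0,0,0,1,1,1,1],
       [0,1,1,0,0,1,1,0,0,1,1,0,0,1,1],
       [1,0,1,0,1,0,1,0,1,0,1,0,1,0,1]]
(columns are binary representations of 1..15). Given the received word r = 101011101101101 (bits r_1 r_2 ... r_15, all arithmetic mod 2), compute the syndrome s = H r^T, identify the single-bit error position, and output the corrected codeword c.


s = (1, 0, 1, 1)^T, error position = 11, corrected codeword c = 101011101111101

Compute s = H r^T mod 2 one row at a time:
  s_1 = 0 + 1 + 1 + 0 + 1 + 1 + 0 + 1 = 5 ≡ 1 (mod 2).
  s_2 = 0 + 1 + 1 + 1 + 1 + 1 + 0 + 1 = 6 ≡ 0 (mod 2).
  s_3 = 0 + 1 + 1 + 1 + 1 + 0 + 0 + 1 = 5 ≡ 1 (mod 2).
  s_4 = 1 + 1 + 1 + 1 + 1 + 0 + 1 + 1 = 7 ≡ 1 (mod 2).
s = (1, 0, 1, 1)^T — this equals column 11 of H (binary 1011), so error is at position 11.
Correct: flip bit 11 of r = 101011101101101 to get c = 101011101111101.


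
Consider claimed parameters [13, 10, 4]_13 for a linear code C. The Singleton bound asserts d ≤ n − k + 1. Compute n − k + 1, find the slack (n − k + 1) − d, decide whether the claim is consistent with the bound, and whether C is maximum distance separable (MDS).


Singleton RHS = n − k + 1 = 4, slack = 0, bound satisfied, MDS.

Singleton bound: d ≤ n − k + 1.
Here n = 13, k = 10, so n − k + 1 = 4.
Given d = 4, check d ≤ 4: YES.
Slack = (n − k + 1) − d = 0.
The code is MDS (slack = 0).
Description: the claimed parameters are [13, 10, 4]_13; such a code would be MDS (meets Singleton bound).


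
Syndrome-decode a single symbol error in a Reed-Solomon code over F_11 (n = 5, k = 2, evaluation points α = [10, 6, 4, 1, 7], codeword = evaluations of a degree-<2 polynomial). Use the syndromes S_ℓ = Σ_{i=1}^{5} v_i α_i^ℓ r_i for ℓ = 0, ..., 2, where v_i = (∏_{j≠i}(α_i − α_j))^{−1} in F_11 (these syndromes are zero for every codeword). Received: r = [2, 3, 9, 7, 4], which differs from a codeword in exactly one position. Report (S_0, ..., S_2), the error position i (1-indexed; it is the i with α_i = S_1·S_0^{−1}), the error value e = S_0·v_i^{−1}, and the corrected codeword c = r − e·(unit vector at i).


S = (4, 6, 9), error at position 5, error magnitude e = 4, c = [2, 3, 9, 7, 0].

Step 1: column multipliers v_i = (∏_{j≠i}(α_i − α_j))^{−1} mod 11.
  i = 1 (α = 10): (10−6)(10−4)(10−1)(10−7) = 4·6·9·3 = 648 ≡ 10, so v_1 = 10^{−1} = 10 (mod 11).
  i = 2 (α = 6): (6−10)(6−4)(6−1)(6−7) = (−4)·2·5·(−1) = 40 ≡ 7, so v_2 = 7^{−1} = 8 (mod 11).
  i = 3 (α = 4): (4−10)(4−6)(4−1)(4−7) = (−6)·(−2)·3·(−3) = −108 ≡ 2, so v_3 = 2^{−1} = 6 (mod 11).
  i = 4 (α = 1): (1−10)(1−6)(1−4)(1−7) = (−9)·(−5)·(−3)·(−6) = 810 ≡ 7, so v_4 = 7^{−1} = 8 (mod 11).
  i = 5 (α = 7): (7−10)(7−6)(7−4)(7−1) = (−3)·1·3·6 = −54 ≡ 1, so v_5 = 1^{−1} = 1 (mod 11).
  v = [10, 8, 6, 8, 1].
Step 2: syndromes of r = [2, 3, 9, 7, 4] (all sums mod 11).
  S_0 = Σ v_i r_i = 10·2 + 8·3 + 6·9 + 8·7 + 1·4 = 158 ≡ 4.
  S_1 = Σ v_i α_i r_i = 10·10·2 + 8·6·3 + 6·4·9 + 8·1·7 + 1·7·4 = 644 ≡ 6.
  α_i^2 mod 11 = [1, 3, 5, 1, 5].
  S_2 = Σ v_i α_i^2 r_i = 10·1·2 + 8·3·3 + 6·5·9 + 8·1·7 + 1·5·4 = 438 ≡ 9.
  S = (4, 6, 9) ≠ 0, so r is not a codeword (an error is present).
Step 3: locate the error. For a single error e at position i, S_ℓ = v_i·e·α_i^ℓ, so α_err = S_1/S_0.
  S_0^{−1} = 4^{−1} = 3 (mod 11), so α_err = 6·3 = 18 ≡ 7 = α_5. Error position i = 5.
  Consistency check: S_2/S_1 = 9·2 = 18 ≡ 7 = α_err ✓ (single-error assumption holds).
Step 4: error magnitude e = S_0/v_5 = S_0·∏_{j≠5}(α_5 − α_j) = 4·1 = 4 ≡ 4 (mod 11).
Step 5: correct position 5: c_5 = r_5 − e = 4 − 4 ≡ 0 (mod 11). Hence c = [2, 3, 9, 7, 0].
  Check: interpolating c through the α_i gives m(x) = 10 + 8·x (degree < 2) with m(α_i) = c_i for every i, so c is indeed a codeword.


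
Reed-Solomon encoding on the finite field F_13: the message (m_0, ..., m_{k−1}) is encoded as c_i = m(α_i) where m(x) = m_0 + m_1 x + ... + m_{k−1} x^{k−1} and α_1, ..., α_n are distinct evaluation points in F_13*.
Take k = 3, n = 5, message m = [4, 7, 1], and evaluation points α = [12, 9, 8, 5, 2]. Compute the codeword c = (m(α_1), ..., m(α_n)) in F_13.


c = [11, 5, 7, 12, 9]

Message polynomial: m(x) = 4 + 7·x + 1·x^2 (mod 13).
For each evaluation point α_i, compute m(α_i) mod 13:
  α_1 = 12: Horner steps 1 → 6 → 11, so m(12) = 11.
  α_2 = 9: Horner steps 1 → 3 → 5, so m(9) = 5.
  α_3 = 8: Horner steps 1 → 2 → 7, so m(8) = 7.
  α_4 = 5: Horner steps 1 → 12 → 12, so m(5) = 12.
  α_5 = 2: Horner steps 1 → 9 → 9, so m(2) = 9.
Codeword c = [11, 5, 7, 12, 9] ∈ F_13^5.


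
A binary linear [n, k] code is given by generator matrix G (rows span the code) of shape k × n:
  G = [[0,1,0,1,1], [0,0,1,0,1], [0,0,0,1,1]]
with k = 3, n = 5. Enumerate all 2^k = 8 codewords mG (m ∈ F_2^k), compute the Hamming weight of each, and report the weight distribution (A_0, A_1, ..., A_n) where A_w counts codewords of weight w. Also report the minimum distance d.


Weight distribution: A_0 = 1, A_1 = 1, A_2 = 3, A_3 = 3. Minimum distance d = 1.

Enumerate all 2^3 = 8 messages m ∈ F_2^3.
For each, compute codeword c = mG in F_2^5, then tally its weight.
  m = 000 → c = 00000, weight = 0.
  m = 100 → c = 01011, weight = 3.
  m = 010 → c = 00101, weight = 2.
  m = 110 → c = 01110, weight = 3.
  m = 001 → c = 00011, weight = 2.
  m = 101 → c = 01000, weight = 1.
  m = 011 → c = 00110, weight = 2.
  m = 111 → c = 01101, weight = 3.
Tally weights:
  weight 0: 1 codewords.
  weight 1: 1 codewords.
  weight 2: 3 codewords.
  weight 3: 3 codewords.
Minimum distance d = smallest w > 0 with A_w > 0 = 1.
Sanity: Σ A_w = 8 = 2^3 = 8 ✓.


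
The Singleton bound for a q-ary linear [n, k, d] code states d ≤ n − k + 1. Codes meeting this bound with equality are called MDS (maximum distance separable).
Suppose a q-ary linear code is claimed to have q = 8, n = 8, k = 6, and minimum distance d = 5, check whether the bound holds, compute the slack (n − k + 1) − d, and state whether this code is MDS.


Singleton RHS = n − k + 1 = 3, slack = -2, bound violated (no such code; not MDS).

Singleton bound: d ≤ n − k + 1.
Here n = 8, k = 6, so n − k + 1 = 3.
Given d = 5, check d ≤ 3: NO.
Slack = (n − k + 1) − d = -2.
The slack is negative: d = 5 exceeds n − k + 1 = 3 by 2, so the Singleton bound is violated and no linear [8, 6, 5]_8 code can exist. In particular it is not MDS (MDS requires d = n − k + 1 exactly).
Description: the claimed parameters are [8, 6, 5]_8; such a code would be impossible (violates the Singleton bound).


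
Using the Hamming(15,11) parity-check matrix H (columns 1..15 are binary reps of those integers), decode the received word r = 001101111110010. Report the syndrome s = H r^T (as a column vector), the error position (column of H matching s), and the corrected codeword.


s = (1, 0, 0, 0)^T, error position = 8, corrected codeword c = 001101101110010

Compute s = H r^T mod 2 one row at a time:
  s_1 = 1 + 1 + 1 + 1 + 0 + 0 + 1 + 0 = 5 ≡ 1 (mod 2).
  s_2 = 1 + 0 + 1 + 1 + 0 + 0 + 1 + 0 = 4 ≡ 0 (mod 2).
  s_3 = 0 + 1 + 1 + 1 + 1 + 1 + 1 + 0 = 6 ≡ 0 (mod 2).
  s_4 = 0 + 1 + 0 + 1 + 1 + 1 + 0 + 0 = 4 ≡ 0 (mod 2).
s = (1, 0, 0, 0)^T — this equals column 8 of H (binary 1000), so error is at position 8.
Correct: flip bit 8 of r = 001101111110010 to get c = 001101101110010.


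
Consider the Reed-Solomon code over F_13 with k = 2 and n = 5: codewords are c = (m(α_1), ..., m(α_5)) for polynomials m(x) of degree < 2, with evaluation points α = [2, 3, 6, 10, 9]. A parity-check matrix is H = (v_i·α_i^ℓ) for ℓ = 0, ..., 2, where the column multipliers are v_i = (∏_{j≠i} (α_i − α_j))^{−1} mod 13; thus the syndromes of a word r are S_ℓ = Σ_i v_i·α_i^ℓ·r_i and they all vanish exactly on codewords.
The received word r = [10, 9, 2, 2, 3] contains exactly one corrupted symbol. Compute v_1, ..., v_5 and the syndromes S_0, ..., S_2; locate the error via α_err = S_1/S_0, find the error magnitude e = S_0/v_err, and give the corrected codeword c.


S = (9, 2, 12), error at position 3, error magnitude e = 9, c = [10, 9, 6, 2, 3].

Step 1: column multipliers v_i = (∏_{j≠i}(α_i − α_j))^{−1} mod 13.
  i = 1 (α = 2): (2−3)(2−6)(2−10)(2−9) = (−1)·(−4)·(−8)·(−7) = 224 ≡ 3, so v_1 = 3^{−1} = 9 (mod 13).
  i = 2 (α = 3): (3−2)(3−6)(3−10)(3−9) = 1·(−3)·(−7)·(−6) = −126 ≡ 4, so v_2 = 4^{−1} = 10 (mod 13).
  i = 3 (α = 6): (6−2)(6−3)(6−10)(6−9) = 4·3·(−4)·(−3) = 144 ≡ 1, so v_3 = 1^{−1} = 1 (mod 13).
  i = 4 (α = 10): (10−2)(10−3)(10−6)(10−9) = 8·7·4·1 = 224 ≡ 3, so v_4 = 3^{−1} = 9 (mod 13).
  i = 5 (α = 9): (9−2)(9−3)(9−6)(9−10) = 7·6·3·(−1) = −126 ≡ 4, so v_5 = 4^{−1} = 10 (mod 13).
  v = [9, 10, 1, 9, 10].
Step 2: syndromes of r = [10, 9, 2, 2, 3] (all sums mod 13).
  S_0 = Σ v_i r_i = 9·10 + 10·9 + 1·2 + 9·2 + 10·3 = 230 ≡ 9.
  S_1 = Σ v_i α_i r_i = 9·2·10 + 10·3·9 + 1·6·2 + 9·10·2 + 10·9·3 = 912 ≡ 2.
  α_i^2 mod 13 = [4, 9, 10, 9, 3].
  S_2 = Σ v_i α_i^2 r_i = 9·4·10 + 10·9·9 + 1·10·2 + 9·9·2 + 10·3·3 = 1442 ≡ 12.
  S = (9, 2, 12) ≠ 0, so r is not a codeword (an error is present).
Step 3: locate the error. For a single error e at position i, S_ℓ = v_i·e·α_i^ℓ, so α_err = S_1/S_0.
  S_0^{−1} = 9^{−1} = 3 (mod 13), so α_err = 2·3 = 6 ≡ 6 = α_3. Error position i = 3.
  Consistency check: S_2/S_1 = 12·7 = 84 ≡ 6 = α_err ✓ (single-error assumption holds).
Step 4: error magnitude e = S_0/v_3 = S_0·∏_{j≠3}(α_3 − α_j) = 9·1 = 9 ≡ 9 (mod 13).
Step 5: correct position 3: c_3 = r_3 − e = 2 − 9 ≡ 6 (mod 13). Hence c = [10, 9, 6, 2, 3].
  Check: interpolating c through the α_i gives m(x) = 12 + 12·x (degree < 2) with m(α_i) = c_i for every i, so c is indeed a codeword.


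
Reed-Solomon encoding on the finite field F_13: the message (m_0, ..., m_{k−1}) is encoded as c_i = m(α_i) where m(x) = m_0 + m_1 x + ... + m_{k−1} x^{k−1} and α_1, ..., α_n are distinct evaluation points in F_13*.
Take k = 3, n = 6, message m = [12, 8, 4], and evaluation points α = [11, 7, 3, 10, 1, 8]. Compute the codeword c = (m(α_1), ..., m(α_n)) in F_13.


c = [12, 4, 7, 11, 11, 7]

Message polynomial: m(x) = 12 + 8·x + 4·x^2 (mod 13).
For each evaluation point α_i, compute m(α_i) mod 13:
  α_1 = 11: Horner steps 4 → 0 → 12, so m(11) = 12.
  α_2 = 7: Horner steps 4 → 10 → 4, so m(7) = 4.
  α_3 = 3: Horner steps 4 → 7 → 7, so m(3) = 7.
  α_4 = 10: Horner steps 4 → 9 → 11, so m(10) = 11.
  α_5 = 1: Horner steps 4 → 12 → 11, so m(1) = 11.
  α_6 = 8: Horner steps 4 → 1 → 7, so m(8) = 7.
Codeword c = [12, 4, 7, 11, 11, 7] ∈ F_13^6.


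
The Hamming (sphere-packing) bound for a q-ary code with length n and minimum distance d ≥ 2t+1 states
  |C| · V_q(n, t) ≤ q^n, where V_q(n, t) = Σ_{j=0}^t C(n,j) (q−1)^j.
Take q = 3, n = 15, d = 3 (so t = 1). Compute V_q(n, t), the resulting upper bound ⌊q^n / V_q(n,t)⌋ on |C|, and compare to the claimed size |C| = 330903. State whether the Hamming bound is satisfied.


V_q(n, t) = 31, q^n = 14348907, Hamming bound = 462867, |C| = 330903 ≤ bound (satisfied).

Step 1: Compute V_q(n, t) = Σ_{j=0}^1 C(n, j) (q−1)^j.
  j = 0: C(15,0)·(2)^0 = 1·1 = 1.
  j = 1: C(15,1)·(2)^1 = 15·2 = 30.
  V_q(n, t) = 1 + 30 = 31.
Step 2: q^n = 3^15 = 14348907.
Step 3: Hamming bound ⌊q^n / V_q(n,t)⌋ = ⌊14348907/31⌋ = 462867.
Step 4: Compare |C| = 330903 to 462867: satisfied.
The claimed |C| lies below the Hamming bound.


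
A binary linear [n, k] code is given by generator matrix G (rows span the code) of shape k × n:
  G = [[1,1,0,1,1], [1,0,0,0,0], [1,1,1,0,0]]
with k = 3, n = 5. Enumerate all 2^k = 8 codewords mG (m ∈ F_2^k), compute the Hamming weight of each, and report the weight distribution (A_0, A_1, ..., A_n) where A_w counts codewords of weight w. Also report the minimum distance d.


Weight distribution: A_0 = 1, A_1 = 1, A_2 = 1, A_3 = 3, A_4 = 2. Minimum distance d = 1.

Enumerate all 2^3 = 8 messages m ∈ F_2^3.
For each, compute codeword c = mG in F_2^5, then tally its weight.
  m = 000 → c = 00000, weight = 0.
  m = 100 → c = 11011, weight = 4.
  m = 010 → c = 10000, weight = 1.
  m = 110 → c = 01011, weight = 3.
  m = 001 → c = 11100, weight = 3.
  m = 101 → c = 00111, weight = 3.
  m = 011 → c = 01100, weight = 2.
  m = 111 → c = 10111, weight = 4.
Tally weights:
  weight 0: 1 codewords.
  weight 1: 1 codewords.
  weight 2: 1 codewords.
  weight 3: 3 codewords.
  weight 4: 2 codewords.
Minimum distance d = smallest w > 0 with A_w > 0 = 1.
Sanity: Σ A_w = 8 = 2^3 = 8 ✓.


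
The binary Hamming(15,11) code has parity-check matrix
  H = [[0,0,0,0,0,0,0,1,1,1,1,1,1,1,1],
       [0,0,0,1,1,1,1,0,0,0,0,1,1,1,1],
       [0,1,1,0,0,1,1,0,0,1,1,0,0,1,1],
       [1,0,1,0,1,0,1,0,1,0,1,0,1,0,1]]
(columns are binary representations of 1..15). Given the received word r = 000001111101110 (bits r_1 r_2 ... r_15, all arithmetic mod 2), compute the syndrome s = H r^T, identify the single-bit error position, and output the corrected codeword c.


s = (0, 1, 0, 1)^T, error position = 5, corrected codeword c = 000011111101110

Compute s = H r^T mod 2 one row at a time:
  s_1 = 1 + 1 + 1 + 0 + 1 + 1 + 1 + 0 = 6 ≡ 0 (mod 2).
  s_2 = 0 + 0 + 1 + 1 + 1 + 1 + 1 + 0 = 5 ≡ 1 (mod 2).
  s_3 = 0 + 0 + 1 + 1 + 1 + 0 + 1 + 0 = 4 ≡ 0 (mod 2).
  s_4 = 0 + 0 + 0 + 1 + 1 + 0 + 1 + 0 = 3 ≡ 1 (mod 2).
s = (0, 1, 0, 1)^T — this equals column 5 of H (binary 0101), so error is at position 5.
Correct: flip bit 5 of r = 000001111101110 to get c = 000011111101110.


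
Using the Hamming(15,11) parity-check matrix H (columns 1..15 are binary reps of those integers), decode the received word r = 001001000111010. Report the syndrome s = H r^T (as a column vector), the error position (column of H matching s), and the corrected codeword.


s = (0, 1, 1, 0)^T, error position = 6, corrected codeword c = 001000000111010

Compute s = H r^T mod 2 one row at a time:
  s_1 = 0 + 0 + 1 + 1 + 1 + 0 + 1 + 0 = 4 ≡ 0 (mod 2).
  s_2 = 0 + 0 + 1 + 0 + 1 + 0 + 1 + 0 = 3 ≡ 1 (mod 2).
  s_3 = 0 + 1 + 1 + 0 + 1 + 1 + 1 + 0 = 5 ≡ 1 (mod 2).
  s_4 = 0 + 1 + 0 + 0 + 0 + 1 + 0 + 0 = 2 ≡ 0 (mod 2).
s = (0, 1, 1, 0)^T — this equals column 6 of H (binary 0110), so error is at position 6.
Correct: flip bit 6 of r = 001001000111010 to get c = 001000000111010.


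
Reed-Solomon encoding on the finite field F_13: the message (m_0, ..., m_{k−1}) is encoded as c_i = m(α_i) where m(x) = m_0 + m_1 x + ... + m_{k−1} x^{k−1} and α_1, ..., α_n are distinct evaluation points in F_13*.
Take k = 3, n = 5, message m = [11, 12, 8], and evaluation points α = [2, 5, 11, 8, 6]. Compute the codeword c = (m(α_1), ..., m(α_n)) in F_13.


c = [2, 11, 6, 8, 7]

Message polynomial: m(x) = 11 + 12·x + 8·x^2 (mod 13).
For each evaluation point α_i, compute m(α_i) mod 13:
  α_1 = 2: Horner steps 8 → 2 → 2, so m(2) = 2.
  α_2 = 5: Horner steps 8 → 0 → 11, so m(5) = 11.
  α_3 = 11: Horner steps 8 → 9 → 6, so m(11) = 6.
  α_4 = 8: Horner steps 8 → 11 → 8, so m(8) = 8.
  α_5 = 6: Horner steps 8 → 8 → 7, so m(6) = 7.
Codeword c = [2, 11, 6, 8, 7] ∈ F_13^5.


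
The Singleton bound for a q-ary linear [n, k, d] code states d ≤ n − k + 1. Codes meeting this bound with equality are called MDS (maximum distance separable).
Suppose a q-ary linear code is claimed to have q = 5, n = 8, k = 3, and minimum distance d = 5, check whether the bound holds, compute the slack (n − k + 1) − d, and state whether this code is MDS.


Singleton RHS = n − k + 1 = 6, slack = 1, bound satisfied, not MDS.

Singleton bound: d ≤ n − k + 1.
Here n = 8, k = 3, so n − k + 1 = 6.
Given d = 5, check d ≤ 6: YES.
Slack = (n − k + 1) − d = 1.
The code is NOT MDS (slack = 1 > 0).
Description: the claimed parameters are [8, 3, 5]_5; such a code would be non-MDS.


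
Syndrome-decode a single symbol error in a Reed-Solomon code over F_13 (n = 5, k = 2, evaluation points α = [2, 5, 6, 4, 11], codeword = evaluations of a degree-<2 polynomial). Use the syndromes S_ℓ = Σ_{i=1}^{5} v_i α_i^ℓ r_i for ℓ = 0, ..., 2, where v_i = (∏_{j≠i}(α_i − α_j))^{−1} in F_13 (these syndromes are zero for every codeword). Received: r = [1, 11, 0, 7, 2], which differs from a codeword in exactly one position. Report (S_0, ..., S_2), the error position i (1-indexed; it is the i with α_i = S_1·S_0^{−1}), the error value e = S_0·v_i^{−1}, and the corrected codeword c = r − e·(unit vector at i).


S = (8, 1, 5), error at position 2, error magnitude e = 1, c = [1, 10, 0, 7, 2].

Step 1: column multipliers v_i = (∏_{j≠i}(α_i − α_j))^{−1} mod 13.
  i = 1 (α = 2): (2−5)(2−6)(2−4)(2−11) = (−3)·(−4)·(−2)·(−9) = 216 ≡ 8, so v_1 = 8^{−1} = 5 (mod 13).
  i = 2 (α = 5): (5−2)(5−6)(5−4)(5−11) = 3·(−1)·1·(−6) = 18 ≡ 5, so v_2 = 5^{−1} = 8 (mod 13).
  i = 3 (α = 6): (6−2)(6−5)(6−4)(6−11) = 4·1·2·(−5) = −40 ≡ 12, so v_3 = 12^{−1} = 12 (mod 13).
  i = 4 (α = 4): (4−2)(4−5)(4−6)(4−11) = 2·(−1)·(−2)·(−7) = −28 ≡ 11, so v_4 = 11^{−1} = 6 (mod 13).
  i = 5 (α = 11): (11−2)(11−5)(11−6)(11−4) = 9·6·5·7 = 1890 ≡ 5, so v_5 = 5^{−1} = 8 (mod 13).
  v = [5, 8, 12, 6, 8].
Step 2: syndromes of r = [1, 11, 0, 7, 2] (all sums mod 13).
  S_0 = Σ v_i r_i = 5·1 + 8·11 + 12·0 + 6·7 + 8·2 = 151 ≡ 8.
  S_1 = Σ v_i α_i r_i = 5·2·1 + 8·5·11 + 12·6·0 + 6·4·7 + 8·11·2 = 794 ≡ 1.
  α_i^2 mod 13 = [4, 12, 10, 3, 4].
  S_2 = Σ v_i α_i^2 r_i = 5·4·1 + 8·12·11 + 12·10·0 + 6·3·7 + 8·4·2 = 1266 ≡ 5.
  S = (8, 1, 5) ≠ 0, so r is not a codeword (an error is present).
Step 3: locate the error. For a single error e at position i, S_ℓ = v_i·e·α_i^ℓ, so α_err = S_1/S_0.
  S_0^{−1} = 8^{−1} = 5 (mod 13), so α_err = 1·5 = 5 ≡ 5 = α_2. Error position i = 2.
  Consistency check: S_2/S_1 = 5·1 = 5 ≡ 5 = α_err ✓ (single-error assumption holds).
Step 4: error magnitude e = S_0/v_2 = S_0·∏_{j≠2}(α_2 − α_j) = 8·5 = 40 ≡ 1 (mod 13).
Step 5: correct position 2: c_2 = r_2 − e = 11 − 1 ≡ 10 (mod 13). Hence c = [1, 10, 0, 7, 2].
  Check: interpolating c through the α_i gives m(x) = 8 + 3·x (degree < 2) with m(α_i) = c_i for every i, so c is indeed a codeword.


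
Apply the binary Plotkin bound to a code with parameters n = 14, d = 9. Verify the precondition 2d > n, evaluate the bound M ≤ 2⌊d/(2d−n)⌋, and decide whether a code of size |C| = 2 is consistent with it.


Plotkin bound M ≤ 4; given |C| = 2 ≤ bound (satisfied).

Check applicability: 2d = 18, n = 14.
2d − n = 4 > 0, so Plotkin applies.
Compute d/(2d−n) = 9/4 ≈ 2.2500.
⌊d/(2d−n)⌋ = 2.
Plotkin bound: M ≤ 2·2 = 4.
Given |C| = 2, check: satisfied.
This |C| is below the Plotkin bound.


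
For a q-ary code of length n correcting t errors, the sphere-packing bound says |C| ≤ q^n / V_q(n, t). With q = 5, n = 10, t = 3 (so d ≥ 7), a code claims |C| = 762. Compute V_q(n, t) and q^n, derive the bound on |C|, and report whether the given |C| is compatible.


V_q(n, t) = 8441, q^n = 9765625, Hamming bound = 1156, |C| = 762 ≤ bound (satisfied).

Step 1: Compute V_q(n, t) = Σ_{j=0}^3 C(n, j) (q−1)^j.
  j = 0: C(10,0)·(4)^0 = 1·1 = 1.
  j = 1: C(10,1)·(4)^1 = 10·4 = 40.
  j = 2: C(10,2)·(4)^2 = 45·16 = 720.
  j = 3: C(10,3)·(4)^3 = 120·64 = 7680.
  V_q(n, t) = 1 + 40 + 720 + 7680 = 8441.
Step 2: q^n = 5^10 = 9765625.
Step 3: Hamming bound ⌊q^n / V_q(n,t)⌋ = ⌊9765625/8441⌋ = 1156.
Step 4: Compare |C| = 762 to 1156: satisfied.
The claimed |C| lies below the Hamming bound.


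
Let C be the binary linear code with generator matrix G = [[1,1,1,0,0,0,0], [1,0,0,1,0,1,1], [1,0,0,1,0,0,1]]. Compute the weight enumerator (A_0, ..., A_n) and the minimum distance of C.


Weight distribution: A_0 = 1, A_1 = 1, A_3 = 2, A_4 = 3, A_5 = 1. Minimum distance d = 1.

Enumerate all 2^3 = 8 messages m ∈ F_2^3.
For each, compute codeword c = mG in F_2^7, then tally its weight.
  m = 000 → c = 0000000, weight = 0.
  m = 100 → c = 1110000, weight = 3.
  m = 010 → c = 1001011, weight = 4.
  m = 110 → c = 0111011, weight = 5.
  m = 001 → c = 1001001, weight = 3.
  m = 101 → c = 0111001, weight = 4.
  m = 011 → c = 0000010, weight = 1.
  m = 111 → c = 1110010, weight = 4.
Tally weights:
  weight 0: 1 codewords.
  weight 1: 1 codewords.
  weight 3: 2 codewords.
  weight 4: 3 codewords.
  weight 5: 1 codewords.
Minimum distance d = smallest w > 0 with A_w > 0 = 1.
Sanity: Σ A_w = 8 = 2^3 = 8 ✓.


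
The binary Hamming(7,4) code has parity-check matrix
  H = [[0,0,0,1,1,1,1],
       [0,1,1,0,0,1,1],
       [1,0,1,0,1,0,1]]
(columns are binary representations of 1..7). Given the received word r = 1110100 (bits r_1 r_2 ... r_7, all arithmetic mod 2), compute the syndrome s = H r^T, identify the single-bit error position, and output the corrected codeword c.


s = (1, 0, 1)^T, error position = 5, corrected codeword c = 1110000

Compute s = H r^T mod 2 one row at a time:
  s_1 = 0 + 1 + 0 + 0 = 1 ≡ 1 (mod 2).
  s_2 = 1 + 1 + 0 + 0 = 2 ≡ 0 (mod 2).
  s_3 = 1 + 1 + 1 + 0 = 3 ≡ 1 (mod 2).
s = (1, 0, 1)^T — this equals column 5 of H (binary 101), so error is at position 5.
Correct: flip bit 5 of r = 1110100 to get c = 1110000.


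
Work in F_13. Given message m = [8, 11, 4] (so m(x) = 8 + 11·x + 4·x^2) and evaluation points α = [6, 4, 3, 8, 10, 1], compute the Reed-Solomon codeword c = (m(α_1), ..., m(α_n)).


c = [10, 12, 12, 1, 11, 10]

Message polynomial: m(x) = 8 + 11·x + 4·x^2 (mod 13).
For each evaluation point α_i, compute m(α_i) mod 13:
  α_1 = 6: Horner steps 4 → 9 → 10, so m(6) = 10.
  α_2 = 4: Horner steps 4 → 1 → 12, so m(4) = 12.
  α_3 = 3: Horner steps 4 → 10 → 12, so m(3) = 12.
  α_4 = 8: Horner steps 4 → 4 → 1, so m(8) = 1.
  α_5 = 10: Horner steps 4 → 12 → 11, so m(10) = 11.
  α_6 = 1: Horner steps 4 → 2 → 10, so m(1) = 10.
Codeword c = [10, 12, 12, 1, 11, 10] ∈ F_13^6.


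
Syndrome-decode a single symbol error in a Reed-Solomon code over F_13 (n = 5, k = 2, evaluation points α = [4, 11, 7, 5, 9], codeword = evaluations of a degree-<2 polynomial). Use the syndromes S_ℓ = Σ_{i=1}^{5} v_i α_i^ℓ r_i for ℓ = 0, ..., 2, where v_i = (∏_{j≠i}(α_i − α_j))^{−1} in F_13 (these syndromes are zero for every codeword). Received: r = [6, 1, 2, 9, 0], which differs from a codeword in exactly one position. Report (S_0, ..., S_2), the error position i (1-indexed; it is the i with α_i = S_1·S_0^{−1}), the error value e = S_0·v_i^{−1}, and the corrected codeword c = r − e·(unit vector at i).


S = (4, 10, 12), error at position 5, error magnitude e = 5, c = [6, 1, 2, 9, 8].

Step 1: column multipliers v_i = (∏_{j≠i}(α_i − α_j))^{−1} mod 13.
  i = 1 (α = 4): (4−11)(4−7)(4−5)(4−9) = (−7)·(−3)·(−1)·(−5) = 105 ≡ 1, so v_1 = 1^{−1} = 1 (mod 13).
  i = 2 (α = 11): (11−4)(11−7)(11−5)(11−9) = 7·4·6·2 = 336 ≡ 11, so v_2 = 11^{−1} = 6 (mod 13).
  i = 3 (α = 7): (7−4)(7−11)(7−5)(7−9) = 3·(−4)·2·(−2) = 48 ≡ 9, so v_3 = 9^{−1} = 3 (mod 13).
  i = 4 (α = 5): (5−4)(5−11)(5−7)(5−9) = 1·(−6)·(−2)·(−4) = −48 ≡ 4, so v_4 = 4^{−1} = 10 (mod 13).
  i = 5 (α = 9): (9−4)(9−11)(9−7)(9−5) = 5·(−2)·2·4 = −80 ≡ 11, so v_5 = 11^{−1} = 6 (mod 13).
  v = [1, 6, 3, 10, 6].
Step 2: syndromes of r = [6, 1, 2, 9, 0] (all sums mod 13).
  S_0 = Σ v_i r_i = 1·6 + 6·1 + 3·2 + 10·9 + 6·0 = 108 ≡ 4.
  S_1 = Σ v_i α_i r_i = 1·4·6 + 6·11·1 + 3·7·2 + 10·5·9 + 6·9·0 = 582 ≡ 10.
  α_i^2 mod 13 = [3, 4, 10, 12, 3].
  S_2 = Σ v_i α_i^2 r_i = 1·3·6 + 6·4·1 + 3·10·2 + 10·12·9 + 6·3·0 = 1182 ≡ 12.
  S = (4, 10, 12) ≠ 0, so r is not a codeword (an error is present).
Step 3: locate the error. For a single error e at position i, S_ℓ = v_i·e·α_i^ℓ, so α_err = S_1/S_0.
  S_0^{−1} = 4^{−1} = 10 (mod 13), so α_err = 10·10 = 100 ≡ 9 = α_5. Error position i = 5.
  Consistency check: S_2/S_1 = 12·4 = 48 ≡ 9 = α_err ✓ (single-error assumption holds).
Step 4: error magnitude e = S_0/v_5 = S_0·∏_{j≠5}(α_5 − α_j) = 4·11 = 44 ≡ 5 (mod 13).
Step 5: correct position 5: c_5 = r_5 − e = 0 − 5 ≡ 8 (mod 13). Hence c = [6, 1, 2, 9, 8].
  Check: interpolating c through the α_i gives m(x) = 7 + 3·x (degree < 2) with m(α_i) = c_i for every i, so c is indeed a codeword.


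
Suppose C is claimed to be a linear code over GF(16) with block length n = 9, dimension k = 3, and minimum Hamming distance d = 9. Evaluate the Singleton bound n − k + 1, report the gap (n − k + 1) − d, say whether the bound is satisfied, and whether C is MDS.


Singleton RHS = n − k + 1 = 7, slack = -2, bound violated (no such code; not MDS).

Singleton bound: d ≤ n − k + 1.
Here n = 9, k = 3, so n − k + 1 = 7.
Given d = 9, check d ≤ 7: NO.
Slack = (n − k + 1) − d = -2.
The slack is negative: d = 9 exceeds n − k + 1 = 7 by 2, so the Singleton bound is violated and no linear [9, 3, 9]_16 code can exist. In particular it is not MDS (MDS requires d = n − k + 1 exactly).
Description: the claimed parameters are [9, 3, 9]_16; such a code would be impossible (violates the Singleton bound).


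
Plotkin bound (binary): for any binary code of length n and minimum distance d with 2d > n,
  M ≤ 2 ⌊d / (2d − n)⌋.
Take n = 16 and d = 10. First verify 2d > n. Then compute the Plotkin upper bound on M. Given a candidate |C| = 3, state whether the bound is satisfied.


Plotkin bound M ≤ 4; given |C| = 3 ≤ bound (satisfied).

Check applicability: 2d = 20, n = 16.
2d − n = 4 > 0, so Plotkin applies.
Compute d/(2d−n) = 10/4 ≈ 2.5000.
⌊d/(2d−n)⌋ = 2.
Plotkin bound: M ≤ 2·2 = 4.
Given |C| = 3, check: satisfied.
This |C| is below the Plotkin bound.


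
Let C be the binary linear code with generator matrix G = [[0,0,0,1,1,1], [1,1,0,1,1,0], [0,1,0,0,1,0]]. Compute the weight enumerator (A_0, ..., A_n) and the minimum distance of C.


Weight distribution: A_0 = 1, A_2 = 2, A_3 = 4, A_4 = 1. Minimum distance d = 2.

Enumerate all 2^3 = 8 messages m ∈ F_2^3.
For each, compute codeword c = mG in F_2^6, then tally its weight.
  m = 000 → c = 000000, weight = 0.
  m = 100 → c = 000111, weight = 3.
  m = 010 → c = 110110, weight = 4.
  m = 110 → c = 110001, weight = 3.
  m = 001 → c = 010010, weight = 2.
  m = 101 → c = 010101, weight = 3.
  m = 011 → c = 100100, weight = 2.
  m = 111 → c = 100011, weight = 3.
Tally weights:
  weight 0: 1 codewords.
  weight 2: 2 codewords.
  weight 3: 4 codewords.
  weight 4: 1 codewords.
Minimum distance d = smallest w > 0 with A_w > 0 = 2.
Sanity: Σ A_w = 8 = 2^3 = 8 ✓.


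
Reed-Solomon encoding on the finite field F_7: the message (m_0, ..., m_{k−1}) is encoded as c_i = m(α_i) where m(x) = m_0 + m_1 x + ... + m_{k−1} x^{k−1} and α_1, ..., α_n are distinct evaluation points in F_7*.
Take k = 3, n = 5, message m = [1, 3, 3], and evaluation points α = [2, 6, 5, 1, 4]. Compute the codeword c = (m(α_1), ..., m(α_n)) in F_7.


c = [5, 1, 0, 0, 5]

Message polynomial: m(x) = 1 + 3·x + 3·x^2 (mod 7).
For each evaluation point α_i, compute m(α_i) mod 7:
  α_1 = 2: Horner steps 3 → 2 → 5, so m(2) = 5.
  α_2 = 6: Horner steps 3 → 0 → 1, so m(6) = 1.
  α_3 = 5: Horner steps 3 → 4 → 0, so m(5) = 0.
  α_4 = 1: Horner steps 3 → 6 → 0, so m(1) = 0.
  α_5 = 4: Horner steps 3 → 1 → 5, so m(4) = 5.
Codeword c = [5, 1, 0, 0, 5] ∈ F_7^5.


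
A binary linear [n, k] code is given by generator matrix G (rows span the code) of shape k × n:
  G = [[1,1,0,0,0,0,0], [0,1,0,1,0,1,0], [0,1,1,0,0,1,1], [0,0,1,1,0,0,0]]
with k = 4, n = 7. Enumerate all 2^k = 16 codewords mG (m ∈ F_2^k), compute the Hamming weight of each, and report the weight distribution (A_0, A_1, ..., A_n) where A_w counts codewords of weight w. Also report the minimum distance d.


Weight distribution: A_0 = 1, A_1 = 1, A_2 = 2, A_3 = 6, A_4 = 5, A_5 = 1. Minimum distance d = 1.

Enumerate all 2^4 = 16 messages m ∈ F_2^4.
For each, compute codeword c = mG in F_2^7, then tally its weight.
  m = 0000 → c = 0000000, weight = 0.
  m = 1000 → c = 1100000, weight = 2.
  m = 0100 → c = 0101010, weight = 3.
  m = 1100 → c = 1001010, weight = 3.
  m = 0010 → c = 0110011, weight = 4.
  m = 1010 → c = 1010011, weight = 4.
  m = 0110 → c = 0011001, weight = 3.
  m = 1110 → c = 1111001, weight = 5.
  m = 0001 → c = 0011000, weight = 2.
  m = 1001 → c = 1111000, weight = 4.
  m = 0101 → c = 0110010, weight = 3.
  m = 1101 → c = 1010010, weight = 3.
  m = 0011 → c = 0101011, weight = 4.
  m = 1011 → c = 1001011, weight = 4.
  m = 0111 → c = 0000001, weight = 1.
  m = 1111 → c = 1100001, weight = 3.
Tally weights:
  weight 0: 1 codewords.
  weight 1: 1 codewords.
  weight 2: 2 codewords.
  weight 3: 6 codewords.
  weight 4: 5 codewords.
  weight 5: 1 codewords.
Minimum distance d = smallest w > 0 with A_w > 0 = 1.
Sanity: Σ A_w = 16 = 2^4 = 16 ✓.


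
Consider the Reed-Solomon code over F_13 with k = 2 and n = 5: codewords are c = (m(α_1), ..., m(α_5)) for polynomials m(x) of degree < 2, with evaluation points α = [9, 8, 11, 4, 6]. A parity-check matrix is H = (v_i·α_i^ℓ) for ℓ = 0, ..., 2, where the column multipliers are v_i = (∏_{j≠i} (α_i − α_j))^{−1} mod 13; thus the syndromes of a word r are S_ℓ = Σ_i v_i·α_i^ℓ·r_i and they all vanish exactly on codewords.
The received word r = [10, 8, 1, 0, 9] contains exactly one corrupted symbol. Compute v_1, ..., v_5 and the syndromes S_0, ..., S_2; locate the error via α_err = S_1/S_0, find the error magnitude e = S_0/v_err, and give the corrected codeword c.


S = (1, 6, 10), error at position 5, error magnitude e = 5, c = [10, 8, 1, 0, 4].

Step 1: column multipliers v_i = (∏_{j≠i}(α_i − α_j))^{−1} mod 13.
  i = 1 (α = 9): (9−8)(9−11)(9−4)(9−6) = 1·(−2)·5·3 = −30 ≡ 9, so v_1 = 9^{−1} = 3 (mod 13).
  i = 2 (α = 8): (8−9)(8−11)(8−4)(8−6) = (−1)·(−3)·4·2 = 24 ≡ 11, so v_2 = 11^{−1} = 6 (mod 13).
  i = 3 (α = 11): (11−9)(11−8)(11−4)(11−6) = 2·3·7·5 = 210 ≡ 2, so v_3 = 2^{−1} = 7 (mod 13).
  i = 4 (α = 4): (4−9)(4−8)(4−11)(4−6) = (−5)·(−4)·(−7)·(−2) = 280 ≡ 7, so v_4 = 7^{−1} = 2 (mod 13).
  i = 5 (α = 6): (6−9)(6−8)(6−11)(6−4) = (−3)·(−2)·(−5)·2 = −60 ≡ 5, so v_5 = 5^{−1} = 8 (mod 13).
  v = [3, 6, 7, 2, 8].
Step 2: syndromes of r = [10, 8, 1, 0, 9] (all sums mod 13).
  S_0 = Σ v_i r_i = 3·10 + 6·8 + 7·1 + 2·0 + 8·9 = 157 ≡ 1.
  S_1 = Σ v_i α_i r_i = 3·9·10 + 6·8·8 + 7·11·1 + 2·4·0 + 8·6·9 = 1163 ≡ 6.
  α_i^2 mod 13 = [3, 12, 4, 3, 10].
  S_2 = Σ v_i α_i^2 r_i = 3·3·10 + 6·12·8 + 7·4·1 + 2·3·0 + 8·10·9 = 1414 ≡ 10.
  S = (1, 6, 10) ≠ 0, so r is not a codeword (an error is present).
Step 3: locate the error. For a single error e at position i, S_ℓ = v_i·e·α_i^ℓ, so α_err = S_1/S_0.
  S_0^{−1} = 1^{−1} = 1 (mod 13), so α_err = 6·1 = 6 ≡ 6 = α_5. Error position i = 5.
  Consistency check: S_2/S_1 = 10·11 = 110 ≡ 6 = α_err ✓ (single-error assumption holds).
Step 4: error magnitude e = S_0/v_5 = S_0·∏_{j≠5}(α_5 − α_j) = 1·5 = 5 ≡ 5 (mod 13).
Step 5: correct position 5: c_5 = r_5 − e = 9 − 5 ≡ 4 (mod 13). Hence c = [10, 8, 1, 0, 4].
  Check: interpolating c through the α_i gives m(x) = 5 + 2·x (degree < 2) with m(α_i) = c_i for every i, so c is indeed a codeword.


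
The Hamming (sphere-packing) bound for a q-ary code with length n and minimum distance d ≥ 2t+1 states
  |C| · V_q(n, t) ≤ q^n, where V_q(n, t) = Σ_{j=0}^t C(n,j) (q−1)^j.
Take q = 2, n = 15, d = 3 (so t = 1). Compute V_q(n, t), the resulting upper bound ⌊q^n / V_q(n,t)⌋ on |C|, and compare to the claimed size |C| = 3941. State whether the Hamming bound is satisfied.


V_q(n, t) = 16, q^n = 32768, Hamming bound = 2048, |C| = 3941 > bound (violated).

Step 1: Compute V_q(n, t) = Σ_{j=0}^1 C(n, j) (q−1)^j.
  j = 0: C(15,0)·(1)^0 = 1·1 = 1.
  j = 1: C(15,1)·(1)^1 = 15·1 = 15.
  V_q(n, t) = 1 + 15 = 16.
Step 2: q^n = 2^15 = 32768.
Step 3: Hamming bound ⌊q^n / V_q(n,t)⌋ = ⌊32768/16⌋ = 2048.
Step 4: Compare |C| = 3941 to 2048: violated.
The claimed |C| lies above the Hamming bound, so no 2-ary code of length 15 with d ≥ 3 can have 3941 codewords.


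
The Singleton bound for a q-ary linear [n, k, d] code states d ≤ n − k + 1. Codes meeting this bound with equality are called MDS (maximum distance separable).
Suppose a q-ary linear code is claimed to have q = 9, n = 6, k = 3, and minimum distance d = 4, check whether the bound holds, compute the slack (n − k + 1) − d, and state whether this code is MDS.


Singleton RHS = n − k + 1 = 4, slack = 0, bound satisfied, MDS.

Singleton bound: d ≤ n − k + 1.
Here n = 6, k = 3, so n − k + 1 = 4.
Given d = 4, check d ≤ 4: YES.
Slack = (n − k + 1) − d = 0.
The code is MDS (slack = 0).
Description: the claimed parameters are [6, 3, 4]_9; such a code would be MDS (meets Singleton bound).


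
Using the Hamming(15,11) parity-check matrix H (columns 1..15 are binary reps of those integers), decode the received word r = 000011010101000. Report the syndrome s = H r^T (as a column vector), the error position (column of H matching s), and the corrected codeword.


s = (1, 1, 0, 1)^T, error position = 13, corrected codeword c = 000011010101100

Compute s = H r^T mod 2 one row at a time:
  s_1 = 1 + 0 + 1 + 0 + 1 + 0 + 0 + 0 = 3 ≡ 1 (mod 2).
  s_2 = 0 + 1 + 1 + 0 + 1 + 0 + 0 + 0 = 3 ≡ 1 (mod 2).
  s_3 = 0 + 0 + 1 + 0 + 1 + 0 + 0 + 0 = 2 ≡ 0 (mod 2).
  s_4 = 0 + 0 + 1 + 0 + 0 + 0 + 0 + 0 = 1 ≡ 1 (mod 2).
s = (1, 1, 0, 1)^T — this equals column 13 of H (binary 1101), so error is at position 13.
Correct: flip bit 13 of r = 000011010101000 to get c = 000011010101100.


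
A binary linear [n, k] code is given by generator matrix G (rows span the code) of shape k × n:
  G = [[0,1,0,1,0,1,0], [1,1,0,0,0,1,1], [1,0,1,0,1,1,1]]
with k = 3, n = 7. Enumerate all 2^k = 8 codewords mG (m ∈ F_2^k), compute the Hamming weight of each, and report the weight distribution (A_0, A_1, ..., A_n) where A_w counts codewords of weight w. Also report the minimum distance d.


Weight distribution: A_0 = 1, A_3 = 3, A_4 = 2, A_5 = 1, A_6 = 1. Minimum distance d = 3.

Enumerate all 2^3 = 8 messages m ∈ F_2^3.
For each, compute codeword c = mG in F_2^7, then tally its weight.
  m = 000 → c = 0000000, weight = 0.
  m = 100 → c = 0101010, weight = 3.
  m = 010 → c = 1100011, weight = 4.
  m = 110 → c = 1001001, weight = 3.
  m = 001 → c = 1010111, weight = 5.
  m = 101 → c = 1111101, weight = 6.
  m = 011 → c = 0110100, weight = 3.
  m = 111 → c = 0011110, weight = 4.
Tally weights:
  weight 0: 1 codewords.
  weight 3: 3 codewords.
  weight 4: 2 codewords.
  weight 5: 1 codewords.
  weight 6: 1 codewords.
Minimum distance d = smallest w > 0 with A_w > 0 = 3.
Sanity: Σ A_w = 8 = 2^3 = 8 ✓.
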